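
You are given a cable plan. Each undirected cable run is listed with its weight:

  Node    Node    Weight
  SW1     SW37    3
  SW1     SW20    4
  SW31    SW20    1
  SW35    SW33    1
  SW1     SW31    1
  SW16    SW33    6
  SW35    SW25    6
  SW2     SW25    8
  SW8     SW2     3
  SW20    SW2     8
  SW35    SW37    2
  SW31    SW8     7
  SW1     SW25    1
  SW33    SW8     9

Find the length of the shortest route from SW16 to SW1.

12

Running Dijkstra from SW16:
SW16: 0
SW33: 6  (via SW16)
SW35: 7  (via SW33)
SW37: 9  (via SW35)
SW1: 12  (via SW37)
Shortest route: SW16 → SW33 → SW35 → SW37 → SW1 = 12.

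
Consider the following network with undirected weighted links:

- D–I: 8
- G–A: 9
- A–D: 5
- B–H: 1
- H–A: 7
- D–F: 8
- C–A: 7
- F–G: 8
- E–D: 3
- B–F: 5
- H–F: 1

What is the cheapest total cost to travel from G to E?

17

Candidate routes:
G → F → D → E: 8+8+3 = 19
G → F → H → A → D → E: 8+1+7+5+3 = 24
G → A → D → E: 9+5+3 = 17
Cheapest is G → A → D → E at 17.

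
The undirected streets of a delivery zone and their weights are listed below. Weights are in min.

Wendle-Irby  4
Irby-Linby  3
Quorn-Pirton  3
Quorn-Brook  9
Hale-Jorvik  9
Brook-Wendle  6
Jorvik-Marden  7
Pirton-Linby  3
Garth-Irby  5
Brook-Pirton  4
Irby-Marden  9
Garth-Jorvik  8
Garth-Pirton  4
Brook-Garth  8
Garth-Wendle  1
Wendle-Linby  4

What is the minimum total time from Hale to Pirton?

21 min

Candidate routes:
Hale - Jorvik - Garth - Irby - Linby - Pirton: 9+8+5+3+3 = 28
Hale - Jorvik - Garth - Pirton: 9+8+4 = 21
Hale - Jorvik - Garth - Wendle - Linby - Pirton: 9+8+1+4+3 = 25
Hale - Jorvik - Garth - Wendle - Brook - Pirton: 9+8+1+6+4 = 28
The minimum is 21 min via Hale - Jorvik - Garth - Pirton.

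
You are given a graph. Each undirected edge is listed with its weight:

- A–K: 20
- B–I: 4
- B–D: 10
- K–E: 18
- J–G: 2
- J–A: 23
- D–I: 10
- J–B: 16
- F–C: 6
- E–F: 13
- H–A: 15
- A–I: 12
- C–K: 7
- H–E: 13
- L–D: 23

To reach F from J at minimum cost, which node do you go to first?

A

Enumerating some paths:
J → A → K → C → F: 23+20+7+6 = 56
J → A → H → E → F: 23+15+13+13 = 64
The minimum is 56 via J → A → K → C → F.
So from J the first move is to A.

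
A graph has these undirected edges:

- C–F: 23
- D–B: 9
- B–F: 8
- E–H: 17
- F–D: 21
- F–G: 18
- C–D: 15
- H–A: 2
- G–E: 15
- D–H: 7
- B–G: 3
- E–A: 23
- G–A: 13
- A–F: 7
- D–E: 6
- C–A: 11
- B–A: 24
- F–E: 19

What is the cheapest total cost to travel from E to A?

Shortest distances from E:
E: 0
D: 6  (via E)
H: 13  (via D)
A: 15  (via H)
Shortest route: E → D → H → A = 15.

15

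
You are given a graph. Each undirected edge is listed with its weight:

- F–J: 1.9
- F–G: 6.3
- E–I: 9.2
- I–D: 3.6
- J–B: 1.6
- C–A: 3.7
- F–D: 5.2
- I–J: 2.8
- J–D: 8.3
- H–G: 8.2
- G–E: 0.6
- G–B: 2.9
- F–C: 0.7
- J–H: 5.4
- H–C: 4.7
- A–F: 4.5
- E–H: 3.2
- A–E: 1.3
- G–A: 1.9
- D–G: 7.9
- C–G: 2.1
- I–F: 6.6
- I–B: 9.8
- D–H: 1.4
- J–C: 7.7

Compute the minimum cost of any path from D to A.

Compare a few routes:
D → F → C → A: 5.2+0.7+3.7 = 9.6
D → H → E → G → A: 1.4+3.2+0.6+1.9 = 7.1
D → F → A: 5.2+4.5 = 9.7
D → H → E → A: 1.4+3.2+1.3 = 5.9
Cheapest is D → H → E → A at 5.9.

5.9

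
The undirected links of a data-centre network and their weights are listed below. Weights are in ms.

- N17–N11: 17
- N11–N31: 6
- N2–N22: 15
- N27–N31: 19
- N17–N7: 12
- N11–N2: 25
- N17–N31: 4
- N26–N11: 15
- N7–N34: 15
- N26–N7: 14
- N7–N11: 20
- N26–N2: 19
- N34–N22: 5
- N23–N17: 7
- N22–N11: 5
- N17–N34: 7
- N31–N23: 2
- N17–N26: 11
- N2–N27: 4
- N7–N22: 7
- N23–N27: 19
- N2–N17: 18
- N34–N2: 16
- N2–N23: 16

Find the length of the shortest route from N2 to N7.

Enumerating some paths:
N2 - N22 - N7: 15+7 = 22
N2 - N34 - N22 - N7: 16+5+7 = 28
Cheapest is N2 - N22 - N7 at 22 ms.

22 ms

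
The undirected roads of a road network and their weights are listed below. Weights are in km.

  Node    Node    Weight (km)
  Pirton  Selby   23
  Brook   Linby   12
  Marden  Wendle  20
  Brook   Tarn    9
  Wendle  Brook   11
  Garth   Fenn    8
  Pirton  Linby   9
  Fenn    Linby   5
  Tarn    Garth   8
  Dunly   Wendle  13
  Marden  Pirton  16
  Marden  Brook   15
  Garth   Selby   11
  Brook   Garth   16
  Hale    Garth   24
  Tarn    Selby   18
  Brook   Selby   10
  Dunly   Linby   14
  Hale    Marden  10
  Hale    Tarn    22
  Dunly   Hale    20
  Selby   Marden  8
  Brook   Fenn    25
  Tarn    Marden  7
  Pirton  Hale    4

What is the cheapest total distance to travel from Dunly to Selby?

34 km

Enumerating some paths:
Dunly–Linby–Brook–Selby: 14+12+10 = 36
Dunly–Wendle–Brook–Selby: 13+11+10 = 34
Dunly–Linby–Fenn–Garth–Selby: 14+5+8+11 = 38
Dunly–Hale–Marden–Selby: 20+10+8 = 38
Cheapest is Dunly–Wendle–Brook–Selby at 34 km.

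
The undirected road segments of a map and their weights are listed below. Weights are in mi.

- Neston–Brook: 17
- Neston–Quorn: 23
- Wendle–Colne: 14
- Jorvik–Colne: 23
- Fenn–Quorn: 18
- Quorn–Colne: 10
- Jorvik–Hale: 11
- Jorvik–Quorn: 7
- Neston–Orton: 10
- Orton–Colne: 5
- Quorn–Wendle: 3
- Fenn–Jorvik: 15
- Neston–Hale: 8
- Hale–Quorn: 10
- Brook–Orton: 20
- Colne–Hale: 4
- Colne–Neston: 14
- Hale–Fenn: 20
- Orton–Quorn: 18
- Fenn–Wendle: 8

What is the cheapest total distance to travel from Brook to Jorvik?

Candidate routes:
Brook → Orton → Colne → Quorn → Jorvik: 20+5+10+7 = 42
Brook → Orton → Colne → Hale → Jorvik: 20+5+4+11 = 40
Brook → Neston → Hale → Jorvik: 17+8+11 = 36
The minimum is 36 mi via Brook → Neston → Hale → Jorvik.

36 mi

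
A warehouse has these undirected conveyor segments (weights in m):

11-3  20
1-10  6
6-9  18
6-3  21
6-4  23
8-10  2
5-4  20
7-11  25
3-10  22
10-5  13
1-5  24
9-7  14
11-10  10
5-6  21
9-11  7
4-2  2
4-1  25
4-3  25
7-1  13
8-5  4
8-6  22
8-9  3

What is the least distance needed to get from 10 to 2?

28 m

Settle nodes by increasing distance from 10:
10: 0
8: 2  (via 10)
9: 5  (via 8)
1: 6  (via 10)
5: 6  (via 8)
11: 10  (via 10)
7: 19  (via 9)
3: 22  (via 10)
6: 23  (via 9)
4: 26  (via 5)
2: 28  (via 4)
Shortest route: 10–8–5–4–2 = 28 m.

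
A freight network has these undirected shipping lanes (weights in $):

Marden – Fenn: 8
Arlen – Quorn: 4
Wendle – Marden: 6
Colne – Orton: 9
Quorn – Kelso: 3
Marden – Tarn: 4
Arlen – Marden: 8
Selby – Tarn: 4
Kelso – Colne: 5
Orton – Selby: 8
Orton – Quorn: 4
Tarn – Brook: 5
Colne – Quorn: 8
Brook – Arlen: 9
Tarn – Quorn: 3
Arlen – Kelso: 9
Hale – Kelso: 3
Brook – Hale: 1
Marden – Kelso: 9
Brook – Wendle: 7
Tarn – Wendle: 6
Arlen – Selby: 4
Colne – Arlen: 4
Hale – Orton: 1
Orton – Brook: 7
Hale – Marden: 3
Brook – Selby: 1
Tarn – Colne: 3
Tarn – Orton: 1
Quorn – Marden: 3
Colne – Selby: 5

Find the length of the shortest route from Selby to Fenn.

Candidate routes:
Selby - Brook - Hale - Marden - Fenn: 1+1+3+8 = 13
Selby - Brook - Hale - Orton - Tarn - Marden - Fenn: 1+1+1+1+4+8 = 16
Selby - Tarn - Marden - Fenn: 4+4+8 = 16
Selby - Tarn - Orton - Hale - Marden - Fenn: 4+1+1+3+8 = 17
The minimum is $13 via Selby - Brook - Hale - Marden - Fenn.

$13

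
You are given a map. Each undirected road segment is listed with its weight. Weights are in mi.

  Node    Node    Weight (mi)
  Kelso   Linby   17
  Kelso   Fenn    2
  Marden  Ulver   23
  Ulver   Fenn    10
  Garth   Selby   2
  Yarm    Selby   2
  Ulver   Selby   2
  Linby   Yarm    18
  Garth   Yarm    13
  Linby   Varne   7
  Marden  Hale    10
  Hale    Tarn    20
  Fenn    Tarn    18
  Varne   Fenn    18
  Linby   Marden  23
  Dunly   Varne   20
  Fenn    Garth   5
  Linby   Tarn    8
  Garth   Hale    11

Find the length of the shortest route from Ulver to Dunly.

47 mi

Settle nodes by increasing distance from Ulver:
Ulver: 0
Selby: 2  (via Ulver)
Yarm: 4  (via Selby)
Garth: 4  (via Selby)
Fenn: 9  (via Garth)
Kelso: 11  (via Fenn)
Hale: 15  (via Garth)
Linby: 22  (via Yarm)
Marden: 23  (via Ulver)
Varne: 27  (via Fenn)
Tarn: 27  (via Fenn)
Dunly: 47  (via Varne)
Shortest route: Ulver–Selby–Garth–Fenn–Varne–Dunly = 47 mi.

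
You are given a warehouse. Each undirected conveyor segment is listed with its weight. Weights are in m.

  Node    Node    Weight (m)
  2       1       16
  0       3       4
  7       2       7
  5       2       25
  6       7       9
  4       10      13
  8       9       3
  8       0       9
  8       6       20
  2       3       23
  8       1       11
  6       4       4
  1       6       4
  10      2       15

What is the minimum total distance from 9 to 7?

Running Dijkstra from 9:
9: 0
8: 3  (via 9)
0: 12  (via 8)
1: 14  (via 8)
3: 16  (via 0)
6: 18  (via 1)
4: 22  (via 6)
7: 27  (via 6)
Shortest route: 9–8–1–6–7 = 27 m.

27 m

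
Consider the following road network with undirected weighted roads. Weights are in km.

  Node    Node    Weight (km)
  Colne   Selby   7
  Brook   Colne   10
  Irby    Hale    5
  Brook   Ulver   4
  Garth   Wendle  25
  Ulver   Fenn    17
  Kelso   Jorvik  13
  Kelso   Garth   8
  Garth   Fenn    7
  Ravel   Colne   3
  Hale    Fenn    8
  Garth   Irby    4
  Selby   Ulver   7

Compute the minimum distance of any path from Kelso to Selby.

39 km

Shortest distances from Kelso:
Kelso: 0
Garth: 8  (via Kelso)
Irby: 12  (via Garth)
Jorvik: 13  (via Kelso)
Fenn: 15  (via Garth)
Hale: 17  (via Irby)
Ulver: 32  (via Fenn)
Wendle: 33  (via Garth)
Brook: 36  (via Ulver)
Selby: 39  (via Ulver)
Shortest route: Kelso–Garth–Fenn–Ulver–Selby = 39 km.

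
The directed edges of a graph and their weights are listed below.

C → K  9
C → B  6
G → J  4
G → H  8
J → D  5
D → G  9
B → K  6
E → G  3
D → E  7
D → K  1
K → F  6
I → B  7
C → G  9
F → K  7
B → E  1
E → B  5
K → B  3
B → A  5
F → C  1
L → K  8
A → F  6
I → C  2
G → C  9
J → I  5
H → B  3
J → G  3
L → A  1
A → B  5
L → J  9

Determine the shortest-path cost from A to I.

Settle nodes by increasing distance from A:
A: 0
B: 5  (via A)
E: 6  (via B)
F: 6  (via A)
C: 7  (via F)
G: 9  (via E)
K: 11  (via B)
J: 13  (via G)
H: 17  (via G)
D: 18  (via J)
I: 18  (via J)
Shortest route: A–B–E–G–J–I = 18.

18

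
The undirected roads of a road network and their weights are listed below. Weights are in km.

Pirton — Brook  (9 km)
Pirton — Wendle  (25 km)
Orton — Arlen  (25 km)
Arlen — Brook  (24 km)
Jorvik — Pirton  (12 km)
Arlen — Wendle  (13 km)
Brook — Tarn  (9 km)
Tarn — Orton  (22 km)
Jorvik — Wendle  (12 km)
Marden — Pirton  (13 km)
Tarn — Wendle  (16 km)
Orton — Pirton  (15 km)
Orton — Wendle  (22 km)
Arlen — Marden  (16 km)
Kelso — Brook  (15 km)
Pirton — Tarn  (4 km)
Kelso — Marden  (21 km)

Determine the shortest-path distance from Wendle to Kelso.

Settle nodes by increasing distance from Wendle:
Wendle: 0
Jorvik: 12  (via Wendle)
Arlen: 13  (via Wendle)
Tarn: 16  (via Wendle)
Pirton: 20  (via Tarn)
Orton: 22  (via Wendle)
Brook: 25  (via Tarn)
Marden: 29  (via Arlen)
Kelso: 40  (via Brook)
Shortest route: Wendle → Tarn → Brook → Kelso = 40 km.

40 km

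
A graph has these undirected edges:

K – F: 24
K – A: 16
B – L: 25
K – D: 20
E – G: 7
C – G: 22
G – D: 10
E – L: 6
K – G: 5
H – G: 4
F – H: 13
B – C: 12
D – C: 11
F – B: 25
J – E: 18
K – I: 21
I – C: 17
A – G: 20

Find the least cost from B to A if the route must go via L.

Best B to L: B–L costing 25
Shortest L→A: L–E–G–A = 33
Total via L: 25 + 33 = 58.

58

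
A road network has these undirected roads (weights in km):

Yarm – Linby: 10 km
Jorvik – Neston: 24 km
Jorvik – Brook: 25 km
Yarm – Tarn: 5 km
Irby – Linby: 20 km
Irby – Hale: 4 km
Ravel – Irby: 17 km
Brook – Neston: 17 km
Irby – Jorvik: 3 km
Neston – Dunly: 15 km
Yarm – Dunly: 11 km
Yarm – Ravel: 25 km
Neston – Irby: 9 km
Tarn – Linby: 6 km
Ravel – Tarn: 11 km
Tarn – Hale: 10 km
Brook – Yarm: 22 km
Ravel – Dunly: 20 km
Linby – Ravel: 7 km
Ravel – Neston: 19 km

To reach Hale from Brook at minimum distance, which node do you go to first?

Neston

Candidate routes:
Brook - Jorvik - Irby - Hale: 25+3+4 = 32
Brook - Neston - Irby - Hale: 17+9+4 = 30
Brook - Yarm - Tarn - Hale: 22+5+10 = 37
Cheapest is Brook - Neston - Irby - Hale at 30 km.
So from Brook the first move is to Neston.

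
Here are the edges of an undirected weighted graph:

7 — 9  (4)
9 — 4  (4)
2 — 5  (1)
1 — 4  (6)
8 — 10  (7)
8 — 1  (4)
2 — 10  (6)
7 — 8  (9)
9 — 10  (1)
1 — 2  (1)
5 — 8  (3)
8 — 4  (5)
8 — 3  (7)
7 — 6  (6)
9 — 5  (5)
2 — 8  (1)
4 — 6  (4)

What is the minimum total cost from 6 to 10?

9

Running Dijkstra from 6:
6: 0
4: 4  (via 6)
7: 6  (via 6)
9: 8  (via 4)
8: 9  (via 4)
10: 9  (via 9)
Shortest route: 6 → 4 → 9 → 10 = 9.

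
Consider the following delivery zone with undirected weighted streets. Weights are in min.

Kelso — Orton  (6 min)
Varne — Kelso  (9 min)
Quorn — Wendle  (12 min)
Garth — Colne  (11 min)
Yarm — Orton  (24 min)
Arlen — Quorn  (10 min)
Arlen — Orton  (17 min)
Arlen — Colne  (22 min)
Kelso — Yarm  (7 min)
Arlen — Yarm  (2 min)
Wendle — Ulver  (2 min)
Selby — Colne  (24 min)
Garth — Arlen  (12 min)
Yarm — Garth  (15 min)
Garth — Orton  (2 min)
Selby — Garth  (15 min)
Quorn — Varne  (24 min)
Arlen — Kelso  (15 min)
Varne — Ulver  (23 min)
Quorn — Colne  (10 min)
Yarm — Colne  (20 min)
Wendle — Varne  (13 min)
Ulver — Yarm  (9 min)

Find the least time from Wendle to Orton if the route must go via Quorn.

Shortest Wendle→Quorn: Wendle–Quorn = 12
Best Quorn to Orton: Quorn–Colne–Garth–Orton costing 23
Total via Quorn: 12 + 23 = 35 min.

35 min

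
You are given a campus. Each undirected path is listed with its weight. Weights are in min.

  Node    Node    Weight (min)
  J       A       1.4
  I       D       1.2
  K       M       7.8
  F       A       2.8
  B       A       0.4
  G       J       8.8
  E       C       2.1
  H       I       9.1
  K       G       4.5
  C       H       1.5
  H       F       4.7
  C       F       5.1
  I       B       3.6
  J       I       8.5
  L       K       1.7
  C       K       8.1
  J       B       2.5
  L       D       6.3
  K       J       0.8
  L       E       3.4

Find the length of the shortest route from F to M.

Shortest distances from F:
F: 0
A: 2.8  (via F)
B: 3.2  (via A)
J: 4.2  (via A)
H: 4.7  (via F)
K: 5  (via J)
C: 5.1  (via F)
L: 6.7  (via K)
I: 6.8  (via B)
E: 7.2  (via C)
D: 8  (via I)
G: 9.5  (via K)
M: 12.8  (via K)
Shortest route: F–A–J–K–M = 12.8 min.

12.8 min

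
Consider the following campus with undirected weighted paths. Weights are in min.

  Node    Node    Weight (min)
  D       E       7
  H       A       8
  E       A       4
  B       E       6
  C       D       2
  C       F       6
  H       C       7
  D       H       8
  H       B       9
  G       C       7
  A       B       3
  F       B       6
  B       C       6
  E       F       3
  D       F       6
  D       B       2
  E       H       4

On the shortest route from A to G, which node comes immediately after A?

Enumerating some paths:
A - B - D - C - G: 3+2+2+7 = 14
A - B - C - G: 3+6+7 = 16
A - E - F - C - G: 4+3+6+7 = 20
Cheapest is A - B - D - C - G at 14 min.
So from A the first move is to B.

B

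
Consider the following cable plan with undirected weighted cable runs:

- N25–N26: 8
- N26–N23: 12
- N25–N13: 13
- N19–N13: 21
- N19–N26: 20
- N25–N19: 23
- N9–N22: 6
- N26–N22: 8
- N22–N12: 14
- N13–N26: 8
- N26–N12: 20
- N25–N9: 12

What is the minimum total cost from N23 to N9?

Running Dijkstra from N23:
N23: 0
N26: 12  (via N23)
N22: 20  (via N26)
N13: 20  (via N26)
N25: 20  (via N26)
N9: 26  (via N22)
Shortest route: N23 → N26 → N22 → N9 = 26.

26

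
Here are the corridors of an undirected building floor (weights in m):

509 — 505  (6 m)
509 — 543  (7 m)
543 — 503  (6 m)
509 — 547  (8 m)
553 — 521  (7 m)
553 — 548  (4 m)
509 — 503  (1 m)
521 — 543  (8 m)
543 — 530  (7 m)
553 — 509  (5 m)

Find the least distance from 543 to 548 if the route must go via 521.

Best 543 to 521: 543–521 costing 8
Shortest 521→548: 521–553–548 = 11
Total via 521: 8 + 11 = 19 m.

19 m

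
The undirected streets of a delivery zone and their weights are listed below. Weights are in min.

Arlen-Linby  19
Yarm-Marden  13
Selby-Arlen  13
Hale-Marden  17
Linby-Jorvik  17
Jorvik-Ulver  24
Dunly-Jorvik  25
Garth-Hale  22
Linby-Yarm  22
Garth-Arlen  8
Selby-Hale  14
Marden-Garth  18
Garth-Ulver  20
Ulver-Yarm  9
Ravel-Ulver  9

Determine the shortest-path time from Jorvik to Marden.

46 min

Shortest distances from Jorvik:
Jorvik: 0
Linby: 17  (via Jorvik)
Ulver: 24  (via Jorvik)
Dunly: 25  (via Jorvik)
Yarm: 33  (via Ulver)
Ravel: 33  (via Ulver)
Arlen: 36  (via Linby)
Garth: 44  (via Ulver)
Marden: 46  (via Yarm)
Shortest route: Jorvik–Ulver–Yarm–Marden = 46 min.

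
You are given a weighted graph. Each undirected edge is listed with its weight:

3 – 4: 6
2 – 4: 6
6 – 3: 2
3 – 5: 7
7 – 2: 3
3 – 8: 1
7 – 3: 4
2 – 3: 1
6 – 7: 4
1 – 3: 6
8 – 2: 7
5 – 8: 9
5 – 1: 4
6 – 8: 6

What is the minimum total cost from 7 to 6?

Candidate routes:
7 - 2 - 3 - 6: 3+1+2 = 6
7 - 6: 4 = 4
7 - 3 - 6: 4+2 = 6
The minimum is 4 via 7 - 6.

4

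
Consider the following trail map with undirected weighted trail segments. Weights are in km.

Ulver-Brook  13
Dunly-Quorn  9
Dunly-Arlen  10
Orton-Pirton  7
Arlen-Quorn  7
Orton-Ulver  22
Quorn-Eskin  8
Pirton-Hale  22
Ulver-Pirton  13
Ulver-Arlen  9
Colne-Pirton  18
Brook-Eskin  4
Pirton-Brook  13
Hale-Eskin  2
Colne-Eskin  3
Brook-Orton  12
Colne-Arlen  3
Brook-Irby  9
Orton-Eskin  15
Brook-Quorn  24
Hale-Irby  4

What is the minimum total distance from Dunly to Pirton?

Settle nodes by increasing distance from Dunly:
Dunly: 0
Quorn: 9  (via Dunly)
Arlen: 10  (via Dunly)
Colne: 13  (via Arlen)
Eskin: 16  (via Colne)
Hale: 18  (via Eskin)
Ulver: 19  (via Arlen)
Brook: 20  (via Eskin)
Irby: 22  (via Hale)
Pirton: 31  (via Colne)
Shortest route: Dunly → Arlen → Colne → Pirton = 31 km.

31 km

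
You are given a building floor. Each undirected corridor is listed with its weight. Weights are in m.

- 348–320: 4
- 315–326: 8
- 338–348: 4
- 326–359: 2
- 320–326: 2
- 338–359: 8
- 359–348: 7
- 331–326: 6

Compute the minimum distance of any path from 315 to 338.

18 m

Compare a few routes:
315–326–359–348–338: 8+2+7+4 = 21
315–326–320–348–359–338: 8+2+4+7+8 = 29
315–326–359–338: 8+2+8 = 18
The minimum is 18 m via 315–326–359–338.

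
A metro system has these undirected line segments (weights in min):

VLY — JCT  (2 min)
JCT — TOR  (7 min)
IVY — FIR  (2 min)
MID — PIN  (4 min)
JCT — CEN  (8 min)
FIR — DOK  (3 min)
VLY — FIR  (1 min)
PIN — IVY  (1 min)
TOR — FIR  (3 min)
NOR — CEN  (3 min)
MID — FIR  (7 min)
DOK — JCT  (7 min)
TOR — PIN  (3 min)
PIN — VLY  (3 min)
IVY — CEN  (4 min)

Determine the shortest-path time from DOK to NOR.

Running Dijkstra from DOK:
DOK: 0
FIR: 3  (via DOK)
VLY: 4  (via FIR)
IVY: 5  (via FIR)
JCT: 6  (via VLY)
PIN: 6  (via IVY)
TOR: 6  (via FIR)
CEN: 9  (via IVY)
MID: 10  (via FIR)
NOR: 12  (via CEN)
Shortest route: DOK → FIR → IVY → CEN → NOR = 12 min.

12 min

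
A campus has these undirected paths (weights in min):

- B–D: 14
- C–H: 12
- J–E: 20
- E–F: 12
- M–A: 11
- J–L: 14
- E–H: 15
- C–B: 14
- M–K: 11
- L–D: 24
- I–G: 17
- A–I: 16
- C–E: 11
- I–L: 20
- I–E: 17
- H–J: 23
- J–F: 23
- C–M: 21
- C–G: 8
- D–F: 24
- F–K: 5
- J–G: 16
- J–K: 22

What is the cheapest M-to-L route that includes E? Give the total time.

62 min

Best M to E: M–K–F–E costing 28
Best E to L: E–J–L costing 34
Total via E: 28 + 34 = 62 min.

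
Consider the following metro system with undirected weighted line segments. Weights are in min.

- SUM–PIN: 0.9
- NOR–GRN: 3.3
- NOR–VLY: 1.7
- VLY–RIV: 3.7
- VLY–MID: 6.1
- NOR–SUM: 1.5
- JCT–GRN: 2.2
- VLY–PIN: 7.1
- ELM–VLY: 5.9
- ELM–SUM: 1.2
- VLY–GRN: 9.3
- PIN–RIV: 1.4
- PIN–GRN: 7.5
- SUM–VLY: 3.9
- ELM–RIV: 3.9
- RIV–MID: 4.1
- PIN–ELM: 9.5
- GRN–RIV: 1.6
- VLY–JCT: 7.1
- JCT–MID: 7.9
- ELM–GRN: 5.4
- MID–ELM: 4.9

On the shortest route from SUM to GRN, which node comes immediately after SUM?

PIN

Enumerating some paths:
SUM - NOR - GRN: 1.5+3.3 = 4.8
SUM - PIN - RIV - GRN: 0.9+1.4+1.6 = 3.9
Cheapest is SUM - PIN - RIV - GRN at 3.9 min.
So from SUM the first move is to PIN.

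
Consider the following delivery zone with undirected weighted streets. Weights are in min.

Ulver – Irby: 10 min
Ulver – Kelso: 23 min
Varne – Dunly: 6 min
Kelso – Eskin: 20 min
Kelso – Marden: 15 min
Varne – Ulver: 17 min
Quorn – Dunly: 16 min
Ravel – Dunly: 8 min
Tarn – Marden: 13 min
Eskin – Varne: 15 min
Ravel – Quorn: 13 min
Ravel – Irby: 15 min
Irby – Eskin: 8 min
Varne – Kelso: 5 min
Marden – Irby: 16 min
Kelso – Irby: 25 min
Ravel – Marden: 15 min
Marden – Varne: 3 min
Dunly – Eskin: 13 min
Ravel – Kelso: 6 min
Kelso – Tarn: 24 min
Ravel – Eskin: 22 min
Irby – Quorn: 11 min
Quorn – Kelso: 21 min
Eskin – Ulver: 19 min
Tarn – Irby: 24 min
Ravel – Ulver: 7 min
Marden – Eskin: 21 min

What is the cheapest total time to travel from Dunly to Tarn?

22 min

Enumerating some paths:
Dunly → Varne → Kelso → Tarn: 6+5+24 = 35
Dunly → Varne → Marden → Tarn: 6+3+13 = 22
Dunly → Ravel → Kelso → Varne → Marden → Tarn: 8+6+5+3+13 = 35
Dunly → Ravel → Marden → Tarn: 8+15+13 = 36
Cheapest is Dunly → Varne → Marden → Tarn at 22 min.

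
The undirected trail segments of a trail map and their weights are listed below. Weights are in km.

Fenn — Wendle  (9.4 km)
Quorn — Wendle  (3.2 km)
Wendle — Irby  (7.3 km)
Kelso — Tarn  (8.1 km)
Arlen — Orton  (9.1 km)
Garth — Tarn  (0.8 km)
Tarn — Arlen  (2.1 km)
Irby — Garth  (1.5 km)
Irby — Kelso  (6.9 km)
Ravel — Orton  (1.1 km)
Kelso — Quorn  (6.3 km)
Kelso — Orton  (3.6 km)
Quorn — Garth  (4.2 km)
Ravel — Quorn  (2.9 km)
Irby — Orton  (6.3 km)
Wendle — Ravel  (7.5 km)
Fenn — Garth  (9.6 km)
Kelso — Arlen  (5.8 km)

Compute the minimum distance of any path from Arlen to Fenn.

12.5 km

Shortest distances from Arlen:
Arlen: 0
Tarn: 2.1  (via Arlen)
Garth: 2.9  (via Tarn)
Irby: 4.4  (via Garth)
Kelso: 5.8  (via Arlen)
Quorn: 7.1  (via Garth)
Orton: 9.1  (via Arlen)
Ravel: 10  (via Quorn)
Wendle: 10.3  (via Quorn)
Fenn: 12.5  (via Garth)
Shortest route: Arlen → Tarn → Garth → Fenn = 12.5 km.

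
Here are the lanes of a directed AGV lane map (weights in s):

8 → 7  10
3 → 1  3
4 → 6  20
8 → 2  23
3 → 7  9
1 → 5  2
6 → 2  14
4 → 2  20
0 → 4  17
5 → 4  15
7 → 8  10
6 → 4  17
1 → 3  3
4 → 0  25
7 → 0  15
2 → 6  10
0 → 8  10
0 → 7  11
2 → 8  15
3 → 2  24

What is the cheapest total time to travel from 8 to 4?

Settle nodes by increasing distance from 8:
8: 0
7: 10  (via 8)
2: 23  (via 8)
0: 25  (via 7)
6: 33  (via 2)
4: 42  (via 0)
Shortest route: 8 → 7 → 0 → 4 = 42 s.

42 s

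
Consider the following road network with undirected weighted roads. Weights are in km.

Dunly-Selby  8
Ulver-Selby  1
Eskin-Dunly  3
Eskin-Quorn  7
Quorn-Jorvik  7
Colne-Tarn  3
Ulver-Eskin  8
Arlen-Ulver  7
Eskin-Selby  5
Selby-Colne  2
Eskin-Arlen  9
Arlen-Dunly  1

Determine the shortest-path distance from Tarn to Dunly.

Settle nodes by increasing distance from Tarn:
Tarn: 0
Colne: 3  (via Tarn)
Selby: 5  (via Colne)
Ulver: 6  (via Selby)
Eskin: 10  (via Selby)
Dunly: 13  (via Selby)
Shortest route: Tarn → Colne → Selby → Dunly = 13 km.

13 km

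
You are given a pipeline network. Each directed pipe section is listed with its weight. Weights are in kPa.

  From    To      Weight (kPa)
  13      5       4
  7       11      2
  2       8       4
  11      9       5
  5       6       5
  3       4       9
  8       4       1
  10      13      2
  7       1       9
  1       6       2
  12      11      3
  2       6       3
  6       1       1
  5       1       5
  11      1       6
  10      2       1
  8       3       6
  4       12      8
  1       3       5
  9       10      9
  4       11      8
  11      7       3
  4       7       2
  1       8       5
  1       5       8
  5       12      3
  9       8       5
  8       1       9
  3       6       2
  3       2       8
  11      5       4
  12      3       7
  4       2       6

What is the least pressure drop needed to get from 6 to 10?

25 kPa

Candidate routes:
6–1–8–4–7–11–9–10: 1+5+1+2+2+5+9 = 25
6–1–8–4–11–9–10: 1+5+1+8+5+9 = 29
6–1–8–4–12–11–9–10: 1+5+1+8+3+5+9 = 32
6–1–5–12–11–9–10: 1+8+3+3+5+9 = 29
The minimum is 25 kPa via 6–1–8–4–7–11–9–10.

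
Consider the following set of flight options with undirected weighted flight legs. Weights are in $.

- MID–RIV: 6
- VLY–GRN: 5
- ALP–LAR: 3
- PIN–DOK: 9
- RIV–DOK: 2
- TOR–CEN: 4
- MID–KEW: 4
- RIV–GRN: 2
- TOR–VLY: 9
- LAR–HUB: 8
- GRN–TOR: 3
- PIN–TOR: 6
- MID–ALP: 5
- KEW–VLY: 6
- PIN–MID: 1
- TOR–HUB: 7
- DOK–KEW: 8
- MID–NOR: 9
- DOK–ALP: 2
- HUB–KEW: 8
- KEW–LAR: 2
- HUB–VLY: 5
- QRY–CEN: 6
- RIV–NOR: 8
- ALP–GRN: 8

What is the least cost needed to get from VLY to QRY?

$18

Candidate routes:
VLY → HUB → TOR → CEN → QRY: 5+7+4+6 = 22
VLY → TOR → CEN → QRY: 9+4+6 = 19
VLY → KEW → MID → PIN → TOR → CEN → QRY: 6+4+1+6+4+6 = 27
VLY → GRN → TOR → CEN → QRY: 5+3+4+6 = 18
Cheapest is VLY → GRN → TOR → CEN → QRY at $18.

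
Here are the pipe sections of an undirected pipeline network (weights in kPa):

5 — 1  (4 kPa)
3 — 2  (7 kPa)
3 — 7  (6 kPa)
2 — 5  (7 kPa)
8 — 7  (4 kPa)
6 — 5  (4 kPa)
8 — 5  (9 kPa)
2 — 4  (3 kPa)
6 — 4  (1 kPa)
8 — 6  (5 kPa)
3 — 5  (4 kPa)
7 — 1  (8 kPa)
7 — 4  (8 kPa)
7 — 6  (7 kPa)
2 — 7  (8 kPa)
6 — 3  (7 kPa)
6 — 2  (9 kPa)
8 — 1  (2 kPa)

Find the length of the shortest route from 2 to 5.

7 kPa

Candidate routes:
2 → 5: 7 = 7
2 → 4 → 6 → 5: 3+1+4 = 8
Cheapest is 2 → 5 at 7 kPa.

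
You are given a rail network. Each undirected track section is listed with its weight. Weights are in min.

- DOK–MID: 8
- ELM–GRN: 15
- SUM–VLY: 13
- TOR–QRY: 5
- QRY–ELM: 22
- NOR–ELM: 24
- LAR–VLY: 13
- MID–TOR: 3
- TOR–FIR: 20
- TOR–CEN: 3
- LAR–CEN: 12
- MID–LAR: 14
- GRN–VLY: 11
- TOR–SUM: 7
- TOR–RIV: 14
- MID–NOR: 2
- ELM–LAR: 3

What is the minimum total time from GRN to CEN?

30 min

Running Dijkstra from GRN:
GRN: 0
VLY: 11  (via GRN)
ELM: 15  (via GRN)
LAR: 18  (via ELM)
SUM: 24  (via VLY)
CEN: 30  (via LAR)
Shortest route: GRN–ELM–LAR–CEN = 30 min.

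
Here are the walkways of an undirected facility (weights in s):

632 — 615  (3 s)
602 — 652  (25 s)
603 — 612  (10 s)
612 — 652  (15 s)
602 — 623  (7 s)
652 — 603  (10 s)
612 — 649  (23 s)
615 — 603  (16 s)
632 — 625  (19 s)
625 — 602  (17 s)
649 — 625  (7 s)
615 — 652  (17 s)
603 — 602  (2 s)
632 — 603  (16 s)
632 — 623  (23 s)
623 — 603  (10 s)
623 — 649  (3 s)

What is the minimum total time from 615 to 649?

Candidate routes:
615–632–623–649: 3+23+3 = 29
615–603–602–623–649: 16+2+7+3 = 28
Cheapest is 615–603–602–623–649 at 28 s.

28 s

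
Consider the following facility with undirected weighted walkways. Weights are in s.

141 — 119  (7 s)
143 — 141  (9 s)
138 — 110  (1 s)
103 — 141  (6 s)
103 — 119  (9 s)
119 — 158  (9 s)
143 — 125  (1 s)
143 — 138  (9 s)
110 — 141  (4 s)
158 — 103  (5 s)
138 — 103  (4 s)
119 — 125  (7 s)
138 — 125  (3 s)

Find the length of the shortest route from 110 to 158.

Candidate routes:
110 - 138 - 103 - 158: 1+4+5 = 10
110 - 138 - 125 - 119 - 158: 1+3+7+9 = 20
110 - 141 - 103 - 158: 4+6+5 = 15
110 - 141 - 119 - 158: 4+7+9 = 20
Cheapest is 110 - 138 - 103 - 158 at 10 s.

10 s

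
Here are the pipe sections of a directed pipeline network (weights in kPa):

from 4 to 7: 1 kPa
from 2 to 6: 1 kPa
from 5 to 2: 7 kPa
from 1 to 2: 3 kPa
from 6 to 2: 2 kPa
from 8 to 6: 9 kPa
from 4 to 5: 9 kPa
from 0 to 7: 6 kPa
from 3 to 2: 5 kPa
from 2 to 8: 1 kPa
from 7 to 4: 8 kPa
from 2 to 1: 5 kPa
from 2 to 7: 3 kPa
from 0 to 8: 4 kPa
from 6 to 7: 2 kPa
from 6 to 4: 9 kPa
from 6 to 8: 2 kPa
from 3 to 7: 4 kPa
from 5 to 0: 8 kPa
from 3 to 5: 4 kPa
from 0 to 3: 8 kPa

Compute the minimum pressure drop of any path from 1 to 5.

22 kPa

Settle nodes by increasing distance from 1:
1: 0
2: 3  (via 1)
6: 4  (via 2)
8: 4  (via 2)
7: 6  (via 2)
4: 13  (via 6)
5: 22  (via 4)
Shortest route: 1–2–6–4–5 = 22 kPa.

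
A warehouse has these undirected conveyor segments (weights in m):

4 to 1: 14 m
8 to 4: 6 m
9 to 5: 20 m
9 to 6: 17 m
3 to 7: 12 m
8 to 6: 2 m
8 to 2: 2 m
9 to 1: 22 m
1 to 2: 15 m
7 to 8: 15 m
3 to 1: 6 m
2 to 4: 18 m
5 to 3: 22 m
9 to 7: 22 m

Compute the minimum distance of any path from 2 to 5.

Running Dijkstra from 2:
2: 0
8: 2  (via 2)
6: 4  (via 8)
4: 8  (via 8)
1: 15  (via 2)
7: 17  (via 8)
3: 21  (via 1)
9: 21  (via 6)
5: 41  (via 9)
Shortest route: 2 → 8 → 6 → 9 → 5 = 41 m.

41 m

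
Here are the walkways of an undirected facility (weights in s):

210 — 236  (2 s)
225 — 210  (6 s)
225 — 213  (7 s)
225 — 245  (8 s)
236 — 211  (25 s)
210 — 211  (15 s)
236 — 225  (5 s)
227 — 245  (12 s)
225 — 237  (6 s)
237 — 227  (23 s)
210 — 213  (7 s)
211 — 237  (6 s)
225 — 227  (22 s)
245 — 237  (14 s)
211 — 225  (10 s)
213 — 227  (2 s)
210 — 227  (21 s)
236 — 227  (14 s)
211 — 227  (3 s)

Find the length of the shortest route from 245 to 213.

Running Dijkstra from 245:
245: 0
225: 8  (via 245)
227: 12  (via 245)
236: 13  (via 225)
210: 14  (via 225)
237: 14  (via 245)
213: 14  (via 227)
Shortest route: 245–227–213 = 14 s.

14 s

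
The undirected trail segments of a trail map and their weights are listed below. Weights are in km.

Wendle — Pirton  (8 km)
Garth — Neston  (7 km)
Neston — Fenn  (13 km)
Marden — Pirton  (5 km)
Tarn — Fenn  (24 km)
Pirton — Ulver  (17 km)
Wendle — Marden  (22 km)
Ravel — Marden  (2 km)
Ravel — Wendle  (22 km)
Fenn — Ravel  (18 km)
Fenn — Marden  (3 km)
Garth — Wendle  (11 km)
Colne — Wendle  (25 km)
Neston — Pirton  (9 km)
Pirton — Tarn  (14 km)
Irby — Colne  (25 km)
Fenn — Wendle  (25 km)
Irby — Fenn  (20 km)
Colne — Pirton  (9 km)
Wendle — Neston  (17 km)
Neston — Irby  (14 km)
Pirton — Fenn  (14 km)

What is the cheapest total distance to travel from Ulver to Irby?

Enumerating some paths:
Ulver–Pirton–Marden–Fenn–Irby: 17+5+3+20 = 45
Ulver–Pirton–Fenn–Irby: 17+14+20 = 51
Ulver–Pirton–Neston–Irby: 17+9+14 = 40
The minimum is 40 km via Ulver–Pirton–Neston–Irby.

40 km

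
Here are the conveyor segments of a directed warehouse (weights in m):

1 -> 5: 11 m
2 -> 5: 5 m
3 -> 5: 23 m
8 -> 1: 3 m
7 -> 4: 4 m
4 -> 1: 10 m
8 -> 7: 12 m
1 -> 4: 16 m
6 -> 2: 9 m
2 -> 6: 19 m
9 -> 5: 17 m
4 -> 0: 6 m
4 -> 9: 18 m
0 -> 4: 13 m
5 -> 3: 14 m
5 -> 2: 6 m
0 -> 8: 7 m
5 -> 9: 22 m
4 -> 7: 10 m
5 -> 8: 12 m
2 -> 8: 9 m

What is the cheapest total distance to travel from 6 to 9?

Running Dijkstra from 6:
6: 0
2: 9  (via 6)
5: 14  (via 2)
8: 18  (via 2)
1: 21  (via 8)
3: 28  (via 5)
7: 30  (via 8)
4: 34  (via 7)
9: 36  (via 5)
Shortest route: 6 → 2 → 5 → 9 = 36 m.

36 m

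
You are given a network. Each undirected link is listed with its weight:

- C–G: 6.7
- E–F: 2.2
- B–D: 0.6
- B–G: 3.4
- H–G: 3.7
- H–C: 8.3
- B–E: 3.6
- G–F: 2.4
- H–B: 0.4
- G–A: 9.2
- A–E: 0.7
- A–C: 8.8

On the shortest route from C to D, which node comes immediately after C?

Candidate routes:
C–H–B–D: 8.3+0.4+0.6 = 9.3
C–G–B–D: 6.7+3.4+0.6 = 10.7
C–G–H–B–D: 6.7+3.7+0.4+0.6 = 11.4
The minimum is 9.3 via C–H–B–D.
So from C the first move is to H.

H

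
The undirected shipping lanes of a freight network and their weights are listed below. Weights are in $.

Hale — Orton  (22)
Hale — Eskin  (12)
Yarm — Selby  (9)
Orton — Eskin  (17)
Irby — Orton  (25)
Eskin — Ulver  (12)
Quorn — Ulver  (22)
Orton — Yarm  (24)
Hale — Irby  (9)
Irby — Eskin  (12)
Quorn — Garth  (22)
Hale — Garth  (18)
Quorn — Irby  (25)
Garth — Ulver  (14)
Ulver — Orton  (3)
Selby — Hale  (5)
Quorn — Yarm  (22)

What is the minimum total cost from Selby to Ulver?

$29

Compare a few routes:
Selby → Hale → Orton → Ulver: 5+22+3 = 30
Selby → Hale → Eskin → Ulver: 5+12+12 = 29
Selby → Yarm → Orton → Ulver: 9+24+3 = 36
Cheapest is Selby → Hale → Eskin → Ulver at $29.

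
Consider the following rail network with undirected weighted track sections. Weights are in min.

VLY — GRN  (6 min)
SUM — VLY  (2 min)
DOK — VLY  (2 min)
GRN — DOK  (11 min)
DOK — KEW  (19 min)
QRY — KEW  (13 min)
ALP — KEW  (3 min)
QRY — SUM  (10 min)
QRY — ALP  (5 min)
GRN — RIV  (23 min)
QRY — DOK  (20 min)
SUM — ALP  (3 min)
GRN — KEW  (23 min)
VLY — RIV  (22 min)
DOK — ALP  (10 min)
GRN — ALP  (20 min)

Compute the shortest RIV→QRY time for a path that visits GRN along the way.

Shortest RIV→GRN: RIV–GRN = 23
Shortest GRN→QRY: GRN–VLY–SUM–ALP–QRY = 16
Total via GRN: 23 + 16 = 39 min.

39 min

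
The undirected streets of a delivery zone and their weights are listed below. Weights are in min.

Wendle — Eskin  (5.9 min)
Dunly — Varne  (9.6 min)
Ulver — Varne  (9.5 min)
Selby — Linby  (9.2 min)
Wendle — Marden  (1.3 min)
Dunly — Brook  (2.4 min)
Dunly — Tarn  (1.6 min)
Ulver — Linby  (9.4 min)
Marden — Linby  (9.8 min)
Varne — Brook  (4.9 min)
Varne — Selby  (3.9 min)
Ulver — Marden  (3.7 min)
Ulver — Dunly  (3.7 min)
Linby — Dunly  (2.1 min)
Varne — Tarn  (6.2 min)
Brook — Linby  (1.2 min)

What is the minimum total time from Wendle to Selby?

Enumerating some paths:
Wendle–Marden–Ulver–Varne–Selby: 1.3+3.7+9.5+3.9 = 18.4
Wendle–Marden–Ulver–Dunly–Brook–Varne–Selby: 1.3+3.7+3.7+2.4+4.9+3.9 = 19.9
Cheapest is Wendle–Marden–Ulver–Varne–Selby at 18.4 min.

18.4 min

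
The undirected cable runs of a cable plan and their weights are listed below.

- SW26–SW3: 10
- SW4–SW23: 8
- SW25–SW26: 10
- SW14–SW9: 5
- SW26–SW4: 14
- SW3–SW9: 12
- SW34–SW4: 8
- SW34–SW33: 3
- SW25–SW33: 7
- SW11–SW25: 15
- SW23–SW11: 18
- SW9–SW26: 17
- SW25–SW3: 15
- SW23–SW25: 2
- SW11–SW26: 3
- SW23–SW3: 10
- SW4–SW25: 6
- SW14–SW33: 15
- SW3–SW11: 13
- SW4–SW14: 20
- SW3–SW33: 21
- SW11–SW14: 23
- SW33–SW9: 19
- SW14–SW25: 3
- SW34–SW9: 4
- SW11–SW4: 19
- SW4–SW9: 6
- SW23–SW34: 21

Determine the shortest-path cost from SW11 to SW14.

Running Dijkstra from SW11:
SW11: 0
SW26: 3  (via SW11)
SW25: 13  (via SW26)
SW3: 13  (via SW11)
SW23: 15  (via SW25)
SW14: 16  (via SW25)
Shortest route: SW11–SW26–SW25–SW14 = 16.

16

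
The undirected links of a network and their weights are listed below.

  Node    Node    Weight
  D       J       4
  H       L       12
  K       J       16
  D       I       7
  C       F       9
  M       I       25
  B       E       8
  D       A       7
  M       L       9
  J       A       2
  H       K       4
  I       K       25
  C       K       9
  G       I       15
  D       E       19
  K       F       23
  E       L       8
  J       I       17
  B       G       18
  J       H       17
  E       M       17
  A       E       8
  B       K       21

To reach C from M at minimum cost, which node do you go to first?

L

Compare a few routes:
M → L → H → K → C: 9+12+4+9 = 34
M → E → L → H → K → C: 17+8+12+4+9 = 50
M → L → E → A → J → K → C: 9+8+8+2+16+9 = 52
M → E → A → J → K → C: 17+8+2+16+9 = 52
The minimum is 34 via M → L → H → K → C.
So from M the first move is to L.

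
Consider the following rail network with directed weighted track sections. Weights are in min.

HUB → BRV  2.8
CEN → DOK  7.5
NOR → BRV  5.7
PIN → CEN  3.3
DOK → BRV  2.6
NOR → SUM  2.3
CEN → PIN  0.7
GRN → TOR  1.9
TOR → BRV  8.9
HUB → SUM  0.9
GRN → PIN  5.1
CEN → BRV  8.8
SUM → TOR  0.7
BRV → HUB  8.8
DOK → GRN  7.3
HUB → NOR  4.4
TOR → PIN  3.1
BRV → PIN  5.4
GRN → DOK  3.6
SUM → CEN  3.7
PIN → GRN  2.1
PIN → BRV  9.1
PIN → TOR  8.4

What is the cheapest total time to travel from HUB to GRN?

Candidate routes:
HUB → NOR → SUM → TOR → PIN → GRN: 4.4+2.3+0.7+3.1+2.1 = 12.6
HUB → SUM → CEN → PIN → GRN: 0.9+3.7+0.7+2.1 = 7.4
HUB → BRV → PIN → GRN: 2.8+5.4+2.1 = 10.3
HUB → SUM → TOR → PIN → GRN: 0.9+0.7+3.1+2.1 = 6.8
Cheapest is HUB → SUM → TOR → PIN → GRN at 6.8 min.

6.8 min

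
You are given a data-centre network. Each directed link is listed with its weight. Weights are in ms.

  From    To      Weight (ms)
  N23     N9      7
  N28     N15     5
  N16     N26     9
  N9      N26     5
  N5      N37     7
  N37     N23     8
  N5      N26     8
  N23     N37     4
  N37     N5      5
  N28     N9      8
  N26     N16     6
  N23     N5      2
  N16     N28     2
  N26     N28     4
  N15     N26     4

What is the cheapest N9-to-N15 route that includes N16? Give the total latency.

Shortest N9→N16: N9–N26–N16 = 11
Best N16 to N15: N16–N28–N15 costing 7
Total via N16: 11 + 7 = 18 ms.

18 ms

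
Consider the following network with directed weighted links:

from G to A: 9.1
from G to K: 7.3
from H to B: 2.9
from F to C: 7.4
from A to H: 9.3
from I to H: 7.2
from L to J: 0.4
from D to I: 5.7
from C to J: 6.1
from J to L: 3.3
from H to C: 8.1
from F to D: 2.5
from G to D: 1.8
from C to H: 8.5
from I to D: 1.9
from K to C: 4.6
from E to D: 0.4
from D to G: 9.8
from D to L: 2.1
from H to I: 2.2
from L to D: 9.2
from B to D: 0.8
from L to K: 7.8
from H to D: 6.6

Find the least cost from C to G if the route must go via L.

28.4

Shortest C→L: C–J–L = 9.4
Best L to G: L–D–G costing 19
Total via L: 9.4 + 19 = 28.4.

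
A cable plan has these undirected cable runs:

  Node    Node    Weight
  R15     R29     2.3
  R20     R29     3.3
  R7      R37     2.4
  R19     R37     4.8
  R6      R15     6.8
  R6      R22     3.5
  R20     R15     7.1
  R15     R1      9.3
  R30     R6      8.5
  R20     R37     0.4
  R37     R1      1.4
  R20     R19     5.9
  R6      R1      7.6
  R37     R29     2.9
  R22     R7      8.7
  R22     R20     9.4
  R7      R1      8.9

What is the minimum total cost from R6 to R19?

13.8

Compare a few routes:
R6 → R1 → R37 → R19: 7.6+1.4+4.8 = 13.8
R6 → R1 → R37 → R20 → R19: 7.6+1.4+0.4+5.9 = 15.3
Cheapest is R6 → R1 → R37 → R19 at 13.8.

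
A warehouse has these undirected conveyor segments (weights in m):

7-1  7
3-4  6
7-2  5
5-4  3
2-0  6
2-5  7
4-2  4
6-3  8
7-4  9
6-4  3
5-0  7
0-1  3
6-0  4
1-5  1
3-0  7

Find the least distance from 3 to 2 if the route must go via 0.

13 m

Best 3 to 0: 3 → 0 costing 7
Best 0 to 2: 0 → 2 costing 6
Total via 0: 7 + 6 = 13 m.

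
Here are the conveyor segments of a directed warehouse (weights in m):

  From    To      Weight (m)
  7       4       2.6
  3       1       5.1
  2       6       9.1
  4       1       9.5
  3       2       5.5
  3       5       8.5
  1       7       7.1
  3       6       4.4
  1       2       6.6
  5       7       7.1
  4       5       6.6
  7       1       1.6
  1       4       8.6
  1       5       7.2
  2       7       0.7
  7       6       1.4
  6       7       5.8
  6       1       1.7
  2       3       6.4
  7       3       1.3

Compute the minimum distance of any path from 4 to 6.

Running Dijkstra from 4:
4: 0
5: 6.6  (via 4)
1: 9.5  (via 4)
7: 13.7  (via 5)
3: 15  (via 7)
6: 15.1  (via 7)
Shortest route: 4–5–7–6 = 15.1 m.

15.1 m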